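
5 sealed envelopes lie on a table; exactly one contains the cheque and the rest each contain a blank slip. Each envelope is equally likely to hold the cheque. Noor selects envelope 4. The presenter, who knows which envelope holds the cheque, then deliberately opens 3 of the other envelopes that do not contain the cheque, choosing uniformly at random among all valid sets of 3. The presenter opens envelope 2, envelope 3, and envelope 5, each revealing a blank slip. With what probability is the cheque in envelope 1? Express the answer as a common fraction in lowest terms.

Apply Bayes' rule, conditioning on where the cheque actually is.
If it is in envelope 1 (prior 1/5): the presenter has no choice, probability 1; weight (1/5)·1 = 1/5.
If it is in any of envelopes 2, 3, and 5 (prior 1/5 each): that envelope was opened and seen not to hold the prize — ruled out; weight (1/5)·0 = 0 each.
If it is in envelope 4 (prior 1/5): the presenter has 4 equally likely choices, so probability 1/4; weight (1/5)·(1/4) = 1/20.
The weights sum to 1/4.
So P(the cheque in envelope 1 | the presenter opened envelope 2, envelope 3, and envelope 5) = (1/5) / (1/4) = 4/5.

4/5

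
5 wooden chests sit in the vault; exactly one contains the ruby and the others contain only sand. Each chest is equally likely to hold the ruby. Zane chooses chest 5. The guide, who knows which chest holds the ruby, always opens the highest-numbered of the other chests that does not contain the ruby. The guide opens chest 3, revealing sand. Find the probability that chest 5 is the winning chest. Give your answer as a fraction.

0

Condition on the true location of the ruby.
If it is in any of chests 1, 2, and 5 (prior 1/5 each): the guide would have opened chest 4 instead, probability 0; weight (1/5)·0 = 0 each.
If it is in chest 3 (prior 1/5): the guide opened chest 3, so this case is ruled out; weight (1/5)·0 = 0.
If it is in chest 4 (prior 1/5): chest 3 is the highest-numbered option available, probability 1; weight (1/5)·1 = 1/5.
The weights sum to 1/5.
So P(the ruby in chest 5 | the guide opened chest 3) = 0 / (1/5) = 0.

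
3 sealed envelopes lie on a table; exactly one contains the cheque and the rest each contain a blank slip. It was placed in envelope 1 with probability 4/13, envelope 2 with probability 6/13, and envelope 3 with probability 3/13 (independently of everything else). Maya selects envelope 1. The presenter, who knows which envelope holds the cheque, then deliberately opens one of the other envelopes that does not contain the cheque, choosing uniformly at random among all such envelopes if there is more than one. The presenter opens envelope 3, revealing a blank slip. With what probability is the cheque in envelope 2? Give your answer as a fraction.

Consider each possible location of the cheque in turn.
If it is in envelope 1 (prior 4/13): the presenter has 2 equally likely choices, so probability 1/2; weight (4/13)·(1/2) = 2/13.
If it is in envelope 2 (prior 6/13): the presenter has no choice, probability 1; weight (6/13)·1 = 6/13.
If it is in envelope 3 (prior 3/13): the presenter opened envelope 3, so this case is ruled out; weight (3/13)·0 = 0.
The weights sum to 8/13.
So P(the cheque in envelope 2 | the presenter opened envelope 3) = (6/13) / (8/13) = 3/4.

3/4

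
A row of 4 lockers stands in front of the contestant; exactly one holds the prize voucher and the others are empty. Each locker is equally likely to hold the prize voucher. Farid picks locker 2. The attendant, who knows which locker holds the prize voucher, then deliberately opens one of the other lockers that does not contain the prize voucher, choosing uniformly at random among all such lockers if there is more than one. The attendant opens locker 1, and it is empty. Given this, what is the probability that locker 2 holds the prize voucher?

Consider each possible location of the prize voucher in turn.
If it is in locker 1 (prior 1/4): the attendant opened locker 1, so this case is ruled out; weight (1/4)·0 = 0.
If it is in locker 2 (prior 1/4): the attendant has 3 equally likely choices, so probability 1/3; weight (1/4)·(1/3) = 1/12.
If it is in either of lockers 3 and 4 (prior 1/4 each): the attendant has 2 equally likely choices, so probability 1/2; weight (1/4)·(1/2) = 1/8 each.
The weights sum to 1/3.
So P(the prize voucher in locker 2 | the attendant opened locker 1) = (1/12) / (1/3) = 1/4.

1/4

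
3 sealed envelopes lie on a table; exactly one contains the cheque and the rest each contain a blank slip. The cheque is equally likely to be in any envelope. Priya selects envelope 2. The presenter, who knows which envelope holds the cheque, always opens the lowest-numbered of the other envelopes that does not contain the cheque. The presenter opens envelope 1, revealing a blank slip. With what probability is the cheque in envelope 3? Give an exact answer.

1/2

Consider each possible location of the cheque in turn.
If it is in envelope 1 (prior 1/3): the presenter opened envelope 1, so this case is ruled out; weight (1/3)·0 = 0.
If it is in either of envelopes 2 and 3 (prior 1/3 each): envelope 1 is the lowest-numbered option available, probability 1; weight (1/3)·1 = 1/3 each.
The weights sum to 2/3.
So P(the cheque in envelope 3 | the presenter opened envelope 1) = (1/3) / (2/3) = 1/2.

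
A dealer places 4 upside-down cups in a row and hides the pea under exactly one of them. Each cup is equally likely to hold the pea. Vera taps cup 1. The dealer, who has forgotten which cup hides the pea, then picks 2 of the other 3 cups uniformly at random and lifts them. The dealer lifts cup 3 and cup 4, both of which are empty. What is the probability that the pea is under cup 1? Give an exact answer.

Apply Bayes' rule, conditioning on where the pea actually is.
If it is under either of cups 1 and 2 (prior 1/4 each): the dealer picks exactly this set with probability 1/3 regardless, and none is the prize; weight (1/4)·(1/3) = 1/12 each.
If it is under either of cups 3 and 4 (prior 1/4 each): that cup was opened and seen not to hold the prize — ruled out; weight (1/4)·0 = 0 each.
The weights sum to 1/6.
So P(the pea under cup 1 | the dealer opened cup 3 and cup 4) = (1/12) / (1/6) = 1/2.

1/2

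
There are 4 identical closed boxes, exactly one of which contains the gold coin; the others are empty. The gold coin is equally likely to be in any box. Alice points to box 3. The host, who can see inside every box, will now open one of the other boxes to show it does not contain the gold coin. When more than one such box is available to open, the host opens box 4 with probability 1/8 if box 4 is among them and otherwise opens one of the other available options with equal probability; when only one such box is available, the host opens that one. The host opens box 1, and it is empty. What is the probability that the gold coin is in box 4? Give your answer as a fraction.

8/29

Apply Bayes' rule, conditioning on where the gold coin actually is.
If it is in box 1 (prior 1/4): the host opened box 1, so this case is ruled out; weight (1/4)·0 = 0.
If it is in box 2 (prior 1/4): box 4 is available but not opened, probability 7/8; weight (1/4)·(7/8) = 7/32.
If it is in box 3 (prior 1/4): box 4 is available but not opened; box 1 gets probability (1 − 1/8)/2 = 7/16; weight (1/4)·(7/16) = 7/64.
If it is in box 4 (prior 1/4): box 4 holds the prize so is unavailable; the host chooses uniformly among the 2 others, probability 1/2; weight (1/4)·(1/2) = 1/8.
The weights sum to 29/64.
So P(the gold coin in box 4 | the host opened box 1) = (1/8) / (29/64) = 8/29.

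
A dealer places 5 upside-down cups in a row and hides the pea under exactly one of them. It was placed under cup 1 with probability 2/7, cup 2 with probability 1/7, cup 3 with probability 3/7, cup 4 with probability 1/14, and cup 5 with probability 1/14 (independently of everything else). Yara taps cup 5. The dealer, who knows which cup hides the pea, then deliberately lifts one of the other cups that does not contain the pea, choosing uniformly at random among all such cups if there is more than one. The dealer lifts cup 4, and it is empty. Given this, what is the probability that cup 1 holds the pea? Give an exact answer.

Apply Bayes' rule, conditioning on where the pea actually is.
If it is under cup 1 (prior 2/7): the dealer has 3 equally likely choices, so probability 1/3; weight (2/7)·(1/3) = 2/21.
If it is under cup 2 (prior 1/7): the dealer has 3 equally likely choices, so probability 1/3; weight (1/7)·(1/3) = 1/21.
If it is under cup 3 (prior 3/7): the dealer has 3 equally likely choices, so probability 1/3; weight (3/7)·(1/3) = 1/7.
If it is under cup 4 (prior 1/14): the dealer opened cup 4, so this case is ruled out; weight (1/14)·0 = 0.
If it is under cup 5 (prior 1/14): the dealer has 4 equally likely choices, so probability 1/4; weight (1/14)·(1/4) = 1/56.
The weights sum to 17/56.
So P(the pea under cup 1 | the dealer opened cup 4) = (2/21) / (17/56) = 16/51.

16/51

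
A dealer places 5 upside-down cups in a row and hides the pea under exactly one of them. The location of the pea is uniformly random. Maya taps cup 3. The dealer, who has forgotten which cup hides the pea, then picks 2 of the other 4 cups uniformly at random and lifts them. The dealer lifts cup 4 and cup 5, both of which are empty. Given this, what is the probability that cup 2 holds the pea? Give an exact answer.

Because the dealer chose which cups to lift without knowing where the pea is, the choice is independent of the prize location. Learning that none of the 2 opened cups holds the pea simply rules out those 2 locations and leaves the remaining 3 cups still equally likely by symmetry.
So P(the pea under cup 2) = 1/3.

1/3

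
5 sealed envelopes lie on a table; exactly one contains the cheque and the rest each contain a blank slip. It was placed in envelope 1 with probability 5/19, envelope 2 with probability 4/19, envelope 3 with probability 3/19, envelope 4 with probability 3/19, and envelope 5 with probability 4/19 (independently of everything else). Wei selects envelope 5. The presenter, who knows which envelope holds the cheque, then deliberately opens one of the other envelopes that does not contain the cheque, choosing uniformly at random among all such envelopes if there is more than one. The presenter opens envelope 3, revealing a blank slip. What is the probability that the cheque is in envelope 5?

1/5

Apply Bayes' rule, conditioning on where the cheque actually is.
If it is in envelope 1 (prior 5/19): the presenter has 3 equally likely choices, so probability 1/3; weight (5/19)·(1/3) = 5/57.
If it is in envelope 2 (prior 4/19): the presenter has 3 equally likely choices, so probability 1/3; weight (4/19)·(1/3) = 4/57.
If it is in envelope 3 (prior 3/19): the presenter opened envelope 3, so this case is ruled out; weight (3/19)·0 = 0.
If it is in envelope 4 (prior 3/19): the presenter has 3 equally likely choices, so probability 1/3; weight (3/19)·(1/3) = 1/19.
If it is in envelope 5 (prior 4/19): the presenter has 4 equally likely choices, so probability 1/4; weight (4/19)·(1/4) = 1/19.
The weights sum to 5/19.
So P(the cheque in envelope 5 | the presenter opened envelope 3) = (1/19) / (5/19) = 1/5.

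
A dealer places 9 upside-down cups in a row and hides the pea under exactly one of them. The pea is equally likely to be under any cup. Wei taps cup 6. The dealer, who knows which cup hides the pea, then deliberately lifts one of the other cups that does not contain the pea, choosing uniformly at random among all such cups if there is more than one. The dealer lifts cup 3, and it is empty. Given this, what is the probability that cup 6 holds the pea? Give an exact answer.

1/9

Consider each possible location of the pea in turn.
If it is under any of cups 1, 2, 4, 5, 7, 8, and 9 (prior 1/9 each): the dealer has 7 equally likely choices, so probability 1/7; weight (1/9)·(1/7) = 1/63 each.
If it is under cup 3 (prior 1/9): the dealer opened cup 3, so this case is ruled out; weight (1/9)·0 = 0.
If it is under cup 6 (prior 1/9): the dealer has 8 equally likely choices, so probability 1/8; weight (1/9)·(1/8) = 1/72.
The weights sum to 1/8.
So P(the pea under cup 6 | the dealer opened cup 3) = (1/72) / (1/8) = 1/9.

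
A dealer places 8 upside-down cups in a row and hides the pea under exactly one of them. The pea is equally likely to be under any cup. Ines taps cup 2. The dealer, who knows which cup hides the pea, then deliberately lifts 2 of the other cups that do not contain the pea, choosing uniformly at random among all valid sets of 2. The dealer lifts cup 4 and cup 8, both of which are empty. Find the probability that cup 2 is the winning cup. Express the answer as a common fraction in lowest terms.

1/8

Consider each possible location of the pea in turn.
If it is under any of cups 1, 3, 5, 6, and 7 (prior 1/8 each): the dealer has 15 equally likely choices, so probability 1/15; weight (1/8)·(1/15) = 1/120 each.
If it is under cup 2 (prior 1/8): the dealer has 21 equally likely choices, so probability 1/21; weight (1/8)·(1/21) = 1/168.
If it is under either of cups 4 and 8 (prior 1/8 each): that cup was opened and seen not to hold the prize — ruled out; weight (1/8)·0 = 0 each.
The weights sum to 1/21.
So P(the pea under cup 2 | the dealer opened cup 4 and cup 8) = (1/168) / (1/21) = 1/8.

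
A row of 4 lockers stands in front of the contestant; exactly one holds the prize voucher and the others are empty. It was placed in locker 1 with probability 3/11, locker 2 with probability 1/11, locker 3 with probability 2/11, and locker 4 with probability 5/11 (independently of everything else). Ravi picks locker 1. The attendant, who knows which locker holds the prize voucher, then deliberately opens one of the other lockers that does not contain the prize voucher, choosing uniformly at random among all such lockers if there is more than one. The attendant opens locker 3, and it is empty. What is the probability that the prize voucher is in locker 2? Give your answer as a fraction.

1/8

Apply Bayes' rule, conditioning on where the prize voucher actually is.
If it is in locker 1 (prior 3/11): the attendant has 3 equally likely choices, so probability 1/3; weight (3/11)·(1/3) = 1/11.
If it is in locker 2 (prior 1/11): the attendant has 2 equally likely choices, so probability 1/2; weight (1/11)·(1/2) = 1/22.
If it is in locker 3 (prior 2/11): the attendant opened locker 3, so this case is ruled out; weight (2/11)·0 = 0.
If it is in locker 4 (prior 5/11): the attendant has 2 equally likely choices, so probability 1/2; weight (5/11)·(1/2) = 5/22.
The weights sum to 4/11.
So P(the prize voucher in locker 2 | the attendant opened locker 3) = (1/22) / (4/11) = 1/8.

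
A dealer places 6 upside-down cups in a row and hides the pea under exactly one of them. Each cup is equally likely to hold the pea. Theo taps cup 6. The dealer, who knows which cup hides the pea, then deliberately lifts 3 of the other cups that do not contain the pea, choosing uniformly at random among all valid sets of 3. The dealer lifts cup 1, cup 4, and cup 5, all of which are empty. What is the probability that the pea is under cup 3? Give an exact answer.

5/12

Consider each possible location of the pea in turn.
If it is under any of cups 1, 4, and 5 (prior 1/6 each): that cup was opened and seen not to hold the prize — ruled out; weight (1/6)·0 = 0 each.
If it is under either of cups 2 and 3 (prior 1/6 each): the dealer has 4 equally likely choices, so probability 1/4; weight (1/6)·(1/4) = 1/24 each.
If it is under cup 6 (prior 1/6): the dealer has 10 equally likely choices, so probability 1/10; weight (1/6)·(1/10) = 1/60.
The weights sum to 1/10.
So P(the pea under cup 3 | the dealer opened cup 1, cup 4, and cup 5) = (1/24) / (1/10) = 5/12.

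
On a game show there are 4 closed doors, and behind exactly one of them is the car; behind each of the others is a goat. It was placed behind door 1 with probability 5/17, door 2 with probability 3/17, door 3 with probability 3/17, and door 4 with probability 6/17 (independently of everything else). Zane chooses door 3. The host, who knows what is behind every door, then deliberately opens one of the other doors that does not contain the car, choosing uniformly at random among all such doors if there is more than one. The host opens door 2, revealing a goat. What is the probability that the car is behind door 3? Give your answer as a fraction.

2/13

Consider each possible location of the car in turn.
If it is behind door 1 (prior 5/17): the host has 2 equally likely choices, so probability 1/2; weight (5/17)·(1/2) = 5/34.
If it is behind door 2 (prior 3/17): the host opened door 2, so this case is ruled out; weight (3/17)·0 = 0.
If it is behind door 3 (prior 3/17): the host has 3 equally likely choices, so probability 1/3; weight (3/17)·(1/3) = 1/17.
If it is behind door 4 (prior 6/17): the host has 2 equally likely choices, so probability 1/2; weight (6/17)·(1/2) = 3/17.
The weights sum to 13/34.
So P(the car behind door 3 | the host opened door 2) = (1/17) / (13/34) = 2/13.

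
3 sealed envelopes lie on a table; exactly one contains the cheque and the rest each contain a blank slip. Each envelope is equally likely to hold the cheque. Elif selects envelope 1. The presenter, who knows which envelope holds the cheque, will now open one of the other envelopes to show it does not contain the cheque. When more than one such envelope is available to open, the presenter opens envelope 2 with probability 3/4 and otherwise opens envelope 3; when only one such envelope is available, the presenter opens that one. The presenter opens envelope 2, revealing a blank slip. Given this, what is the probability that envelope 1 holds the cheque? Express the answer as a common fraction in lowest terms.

3/7

Apply Bayes' rule, conditioning on where the cheque actually is.
If it is in envelope 1 (prior 1/3): envelope 2 is available, opened with probability 3/4; weight (1/3)·(3/4) = 1/4.
If it is in envelope 2 (prior 1/3): the presenter opened envelope 2, so this case is ruled out; weight (1/3)·0 = 0.
If it is in envelope 3 (prior 1/3): only envelope 2 is available, probability 1; weight (1/3)·1 = 1/3.
The weights sum to 7/12.
So P(the cheque in envelope 1 | the presenter opened envelope 2) = (1/4) / (7/12) = 3/7.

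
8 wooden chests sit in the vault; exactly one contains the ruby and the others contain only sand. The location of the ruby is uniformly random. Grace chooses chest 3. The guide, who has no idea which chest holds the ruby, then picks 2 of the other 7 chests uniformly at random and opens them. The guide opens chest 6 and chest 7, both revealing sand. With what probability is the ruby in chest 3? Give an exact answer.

Because the guide chose which chests to open without knowing where the ruby is, the choice is independent of the prize location. Learning that none of the 2 opened chests holds the ruby simply rules out those 2 locations and leaves the remaining 6 chests still equally likely by symmetry.
So P(the ruby in chest 3) = 1/6.

1/6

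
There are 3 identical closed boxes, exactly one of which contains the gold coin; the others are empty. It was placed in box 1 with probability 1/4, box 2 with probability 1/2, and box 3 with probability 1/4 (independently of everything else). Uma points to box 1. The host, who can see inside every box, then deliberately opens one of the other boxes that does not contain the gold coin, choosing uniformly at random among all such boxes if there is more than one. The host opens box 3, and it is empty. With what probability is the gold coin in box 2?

4/5

Consider each possible location of the gold coin in turn.
If it is in box 1 (prior 1/4): the host has 2 equally likely choices, so probability 1/2; weight (1/4)·(1/2) = 1/8.
If it is in box 2 (prior 1/2): the host has no choice, probability 1; weight (1/2)·1 = 1/2.
If it is in box 3 (prior 1/4): the host opened box 3, so this case is ruled out; weight (1/4)·0 = 0.
The weights sum to 5/8.
So P(the gold coin in box 2 | the host opened box 3) = (1/2) / (5/8) = 4/5.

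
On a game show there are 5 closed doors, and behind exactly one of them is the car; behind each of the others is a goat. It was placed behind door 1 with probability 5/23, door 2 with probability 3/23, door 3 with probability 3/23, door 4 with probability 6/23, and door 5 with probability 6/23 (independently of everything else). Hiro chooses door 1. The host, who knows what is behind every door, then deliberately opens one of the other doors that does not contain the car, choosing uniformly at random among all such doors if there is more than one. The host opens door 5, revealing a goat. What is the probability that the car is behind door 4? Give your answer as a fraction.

8/21

Condition on the true location of the car.
If it is behind door 1 (prior 5/23): the host has 4 equally likely choices, so probability 1/4; weight (5/23)·(1/4) = 5/92.
If it is behind either of doors 2 and 3 (prior 3/23 each): the host has 3 equally likely choices, so probability 1/3; weight (3/23)·(1/3) = 1/23 each.
If it is behind door 4 (prior 6/23): the host has 3 equally likely choices, so probability 1/3; weight (6/23)·(1/3) = 2/23.
If it is behind door 5 (prior 6/23): the host opened door 5, so this case is ruled out; weight (6/23)·0 = 0.
The weights sum to 21/92.
So P(the car behind door 4 | the host opened door 5) = (2/23) / (21/92) = 8/21.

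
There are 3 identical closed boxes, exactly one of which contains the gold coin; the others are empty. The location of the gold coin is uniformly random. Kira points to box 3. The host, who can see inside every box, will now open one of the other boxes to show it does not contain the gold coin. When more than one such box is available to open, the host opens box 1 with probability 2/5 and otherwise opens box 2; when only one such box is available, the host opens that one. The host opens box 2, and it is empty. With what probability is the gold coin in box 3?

Consider each possible location of the gold coin in turn.
If it is in box 1 (prior 1/3): only box 2 is available, probability 1; weight (1/3)·1 = 1/3.
If it is in box 2 (prior 1/3): the host opened box 2, so this case is ruled out; weight (1/3)·0 = 0.
If it is in box 3 (prior 1/3): box 1 is available but not opened, probability 3/5; weight (1/3)·(3/5) = 1/5.
The weights sum to 8/15.
So P(the gold coin in box 3 | the host opened box 2) = (1/5) / (8/15) = 3/8.

3/8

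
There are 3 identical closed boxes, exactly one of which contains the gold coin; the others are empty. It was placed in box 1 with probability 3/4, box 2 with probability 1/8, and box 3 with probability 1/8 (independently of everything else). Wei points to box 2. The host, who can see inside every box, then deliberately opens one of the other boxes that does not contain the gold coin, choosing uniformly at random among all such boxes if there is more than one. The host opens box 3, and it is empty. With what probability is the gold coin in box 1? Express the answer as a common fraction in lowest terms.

Consider each possible location of the gold coin in turn.
If it is in box 1 (prior 3/4): the host has no choice, probability 1; weight (3/4)·1 = 3/4.
If it is in box 2 (prior 1/8): the host has 2 equally likely choices, so probability 1/2; weight (1/8)·(1/2) = 1/16.
If it is in box 3 (prior 1/8): the host opened box 3, so this case is ruled out; weight (1/8)·0 = 0.
The weights sum to 13/16.
So P(the gold coin in box 1 | the host opened box 3) = (3/4) / (13/16) = 12/13.

12/13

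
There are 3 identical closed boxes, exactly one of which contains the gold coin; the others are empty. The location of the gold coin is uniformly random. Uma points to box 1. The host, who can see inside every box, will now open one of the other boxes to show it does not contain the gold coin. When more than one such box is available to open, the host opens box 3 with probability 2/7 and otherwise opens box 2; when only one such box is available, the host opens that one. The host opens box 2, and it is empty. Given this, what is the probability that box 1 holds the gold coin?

Condition on the true location of the gold coin.
If it is in box 1 (prior 1/3): box 3 is available but not opened, probability 5/7; weight (1/3)·(5/7) = 5/21.
If it is in box 2 (prior 1/3): the host opened box 2, so this case is ruled out; weight (1/3)·0 = 0.
If it is in box 3 (prior 1/3): only box 2 is available, probability 1; weight (1/3)·1 = 1/3.
The weights sum to 4/7.
So P(the gold coin in box 1 | the host opened box 2) = (5/21) / (4/7) = 5/12.

5/12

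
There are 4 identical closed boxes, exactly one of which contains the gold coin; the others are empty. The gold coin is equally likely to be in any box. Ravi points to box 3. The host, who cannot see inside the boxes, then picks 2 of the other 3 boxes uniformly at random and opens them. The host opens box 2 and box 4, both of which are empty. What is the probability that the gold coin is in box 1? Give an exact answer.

Because the host chose which boxes to open without knowing where the gold coin is, the choice is independent of the prize location. Learning that none of the 2 opened boxes holds the gold coin simply rules out those 2 locations and leaves the remaining 2 boxes still equally likely by symmetry.
So P(the gold coin in box 1) = 1/2.

1/2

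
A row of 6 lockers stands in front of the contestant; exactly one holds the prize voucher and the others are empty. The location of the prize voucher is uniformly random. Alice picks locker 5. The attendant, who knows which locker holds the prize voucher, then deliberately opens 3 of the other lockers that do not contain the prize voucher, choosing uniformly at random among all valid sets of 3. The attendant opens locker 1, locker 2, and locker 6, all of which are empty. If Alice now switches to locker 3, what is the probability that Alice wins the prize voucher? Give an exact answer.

Consider each possible location of the prize voucher in turn.
If it is in any of lockers 1, 2, and 6 (prior 1/6 each): that locker was opened and seen not to hold the prize — ruled out; weight (1/6)·0 = 0 each.
If it is in either of lockers 3 and 4 (prior 1/6 each): the attendant has 4 equally likely choices, so probability 1/4; weight (1/6)·(1/4) = 1/24 each.
If it is in locker 5 (prior 1/6): the attendant has 10 equally likely choices, so probability 1/10; weight (1/6)·(1/10) = 1/60.
The weights sum to 1/10.
So P(the prize voucher in locker 3 | the attendant opened locker 1, locker 2, and locker 6) = (1/24) / (1/10) = 5/12.

5/12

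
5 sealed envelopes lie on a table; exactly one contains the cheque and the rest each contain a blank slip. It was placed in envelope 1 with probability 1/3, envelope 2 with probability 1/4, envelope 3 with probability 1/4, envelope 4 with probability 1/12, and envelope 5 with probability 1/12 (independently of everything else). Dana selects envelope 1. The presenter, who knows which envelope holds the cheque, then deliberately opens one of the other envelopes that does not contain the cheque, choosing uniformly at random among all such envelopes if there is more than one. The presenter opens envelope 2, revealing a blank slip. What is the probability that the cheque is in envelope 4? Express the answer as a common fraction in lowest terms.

1/8

Consider each possible location of the cheque in turn.
If it is in envelope 1 (prior 1/3): the presenter has 4 equally likely choices, so probability 1/4; weight (1/3)·(1/4) = 1/12.
If it is in envelope 2 (prior 1/4): the presenter opened envelope 2, so this case is ruled out; weight (1/4)·0 = 0.
If it is in envelope 3 (prior 1/4): the presenter has 3 equally likely choices, so probability 1/3; weight (1/4)·(1/3) = 1/12.
If it is in either of envelopes 4 and 5 (prior 1/12 each): the presenter has 3 equally likely choices, so probability 1/3; weight (1/12)·(1/3) = 1/36 each.
The weights sum to 2/9.
So P(the cheque in envelope 4 | the presenter opened envelope 2) = (1/36) / (2/9) = 1/8.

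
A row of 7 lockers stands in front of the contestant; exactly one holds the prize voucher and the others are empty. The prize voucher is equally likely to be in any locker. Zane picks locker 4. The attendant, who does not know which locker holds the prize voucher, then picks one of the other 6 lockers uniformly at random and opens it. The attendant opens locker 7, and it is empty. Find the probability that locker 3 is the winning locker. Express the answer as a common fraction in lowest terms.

Because the attendant chose which locker to open without knowing where the prize voucher is, the choice is independent of the prize location. Learning that locker 7 does not hold the prize voucher simply rules out that one location and leaves the remaining 6 lockers still equally likely by symmetry.
So P(the prize voucher in locker 3) = 1/6.

1/6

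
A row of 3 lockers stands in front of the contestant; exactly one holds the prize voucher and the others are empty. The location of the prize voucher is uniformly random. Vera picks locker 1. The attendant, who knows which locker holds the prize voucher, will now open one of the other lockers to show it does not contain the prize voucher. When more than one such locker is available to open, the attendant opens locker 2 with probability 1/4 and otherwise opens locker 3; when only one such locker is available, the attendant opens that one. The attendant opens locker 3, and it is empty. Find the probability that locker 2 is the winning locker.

Consider each possible location of the prize voucher in turn.
If it is in locker 1 (prior 1/3): locker 2 is available but not opened, probability 3/4; weight (1/3)·(3/4) = 1/4.
If it is in locker 2 (prior 1/3): only locker 3 is available, probability 1; weight (1/3)·1 = 1/3.
If it is in locker 3 (prior 1/3): the attendant opened locker 3, so this case is ruled out; weight (1/3)·0 = 0.
The weights sum to 7/12.
So P(the prize voucher in locker 2 | the attendant opened locker 3) = (1/3) / (7/12) = 4/7.

4/7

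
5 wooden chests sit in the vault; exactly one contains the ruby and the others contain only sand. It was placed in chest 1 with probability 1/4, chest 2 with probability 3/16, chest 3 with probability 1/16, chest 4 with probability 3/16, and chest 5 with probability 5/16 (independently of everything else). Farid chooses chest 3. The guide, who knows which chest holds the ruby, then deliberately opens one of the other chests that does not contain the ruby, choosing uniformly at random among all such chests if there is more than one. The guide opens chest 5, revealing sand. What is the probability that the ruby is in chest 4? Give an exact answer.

12/43

Condition on the true location of the ruby.
If it is in chest 1 (prior 1/4): the guide has 3 equally likely choices, so probability 1/3; weight (1/4)·(1/3) = 1/12.
If it is in either of chests 2 and 4 (prior 3/16 each): the guide has 3 equally likely choices, so probability 1/3; weight (3/16)·(1/3) = 1/16 each.
If it is in chest 3 (prior 1/16): the guide has 4 equally likely choices, so probability 1/4; weight (1/16)·(1/4) = 1/64.
If it is in chest 5 (prior 5/16): the guide opened chest 5, so this case is ruled out; weight (5/16)·0 = 0.
The weights sum to 43/192.
So P(the ruby in chest 4 | the guide opened chest 5) = (1/16) / (43/192) = 12/43.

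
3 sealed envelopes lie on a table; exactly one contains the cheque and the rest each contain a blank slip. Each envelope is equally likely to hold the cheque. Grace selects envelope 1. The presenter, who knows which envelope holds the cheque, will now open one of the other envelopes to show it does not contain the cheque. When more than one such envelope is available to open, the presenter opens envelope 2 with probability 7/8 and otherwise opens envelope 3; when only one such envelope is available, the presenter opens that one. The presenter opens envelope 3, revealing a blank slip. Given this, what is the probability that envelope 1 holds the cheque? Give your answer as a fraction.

Apply Bayes' rule, conditioning on where the cheque actually is.
If it is in envelope 1 (prior 1/3): envelope 2 is available but not opened, probability 1/8; weight (1/3)·(1/8) = 1/24.
If it is in envelope 2 (prior 1/3): only envelope 3 is available, probability 1; weight (1/3)·1 = 1/3.
If it is in envelope 3 (prior 1/3): the presenter opened envelope 3, so this case is ruled out; weight (1/3)·0 = 0.
The weights sum to 3/8.
So P(the cheque in envelope 1 | the presenter opened envelope 3) = (1/24) / (3/8) = 1/9.

1/9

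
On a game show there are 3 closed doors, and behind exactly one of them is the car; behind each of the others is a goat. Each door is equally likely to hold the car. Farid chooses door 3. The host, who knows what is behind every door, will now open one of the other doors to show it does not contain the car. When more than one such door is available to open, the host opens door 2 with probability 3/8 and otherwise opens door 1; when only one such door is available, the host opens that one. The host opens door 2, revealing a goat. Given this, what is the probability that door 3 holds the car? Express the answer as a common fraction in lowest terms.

Condition on the true location of the car.
If it is behind door 1 (prior 1/3): only door 2 is available, probability 1; weight (1/3)·1 = 1/3.
If it is behind door 2 (prior 1/3): the host opened door 2, so this case is ruled out; weight (1/3)·0 = 0.
If it is behind door 3 (prior 1/3): door 2 is available, opened with probability 3/8; weight (1/3)·(3/8) = 1/8.
The weights sum to 11/24.
So P(the car behind door 3 | the host opened door 2) = (1/8) / (11/24) = 3/11.

3/11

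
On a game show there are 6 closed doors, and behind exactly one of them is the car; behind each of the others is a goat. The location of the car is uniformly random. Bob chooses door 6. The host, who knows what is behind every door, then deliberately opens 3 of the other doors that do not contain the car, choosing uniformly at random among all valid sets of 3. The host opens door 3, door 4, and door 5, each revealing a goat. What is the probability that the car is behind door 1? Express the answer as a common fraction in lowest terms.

Consider each possible location of the car in turn.
If it is behind either of doors 1 and 2 (prior 1/6 each): the host has 4 equally likely choices, so probability 1/4; weight (1/6)·(1/4) = 1/24 each.
If it is behind any of doors 3, 4, and 5 (prior 1/6 each): that door was opened and seen not to hold the prize — ruled out; weight (1/6)·0 = 0 each.
If it is behind door 6 (prior 1/6): the host has 10 equally likely choices, so probability 1/10; weight (1/6)·(1/10) = 1/60.
The weights sum to 1/10.
So P(the car behind door 1 | the host opened door 3, door 4, and door 5) = (1/24) / (1/10) = 5/12.

5/12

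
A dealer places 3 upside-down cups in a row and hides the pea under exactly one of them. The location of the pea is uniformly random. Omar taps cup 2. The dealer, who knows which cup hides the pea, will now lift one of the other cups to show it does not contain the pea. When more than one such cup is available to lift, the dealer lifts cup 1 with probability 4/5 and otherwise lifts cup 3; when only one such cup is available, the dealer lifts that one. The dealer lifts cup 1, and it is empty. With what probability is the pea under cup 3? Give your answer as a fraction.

Consider each possible location of the pea in turn.
If it is under cup 1 (prior 1/3): the dealer opened cup 1, so this case is ruled out; weight (1/3)·0 = 0.
If it is under cup 2 (prior 1/3): cup 1 is available, opened with probability 4/5; weight (1/3)·(4/5) = 4/15.
If it is under cup 3 (prior 1/3): only cup 1 is available, probability 1; weight (1/3)·1 = 1/3.
The weights sum to 3/5.
So P(the pea under cup 3 | the dealer opened cup 1) = (1/3) / (3/5) = 5/9.

5/9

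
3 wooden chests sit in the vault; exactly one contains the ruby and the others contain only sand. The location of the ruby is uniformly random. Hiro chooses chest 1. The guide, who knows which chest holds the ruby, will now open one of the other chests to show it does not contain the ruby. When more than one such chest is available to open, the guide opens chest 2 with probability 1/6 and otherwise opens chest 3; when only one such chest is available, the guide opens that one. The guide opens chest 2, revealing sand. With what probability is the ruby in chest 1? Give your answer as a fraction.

1/7

Condition on the true location of the ruby.
If it is in chest 1 (prior 1/3): chest 2 is available, opened with probability 1/6; weight (1/3)·(1/6) = 1/18.
If it is in chest 2 (prior 1/3): the guide opened chest 2, so this case is ruled out; weight (1/3)·0 = 0.
If it is in chest 3 (prior 1/3): only chest 2 is available, probability 1; weight (1/3)·1 = 1/3.
The weights sum to 7/18.
So P(the ruby in chest 1 | the guide opened chest 2) = (1/18) / (7/18) = 1/7.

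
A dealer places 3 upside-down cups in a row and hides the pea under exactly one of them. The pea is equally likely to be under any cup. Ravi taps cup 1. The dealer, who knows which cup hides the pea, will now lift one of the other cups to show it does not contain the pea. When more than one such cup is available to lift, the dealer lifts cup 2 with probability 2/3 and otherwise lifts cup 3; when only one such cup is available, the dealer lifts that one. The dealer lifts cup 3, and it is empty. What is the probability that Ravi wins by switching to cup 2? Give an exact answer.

3/4

Condition on the true location of the pea.
If it is under cup 1 (prior 1/3): cup 2 is available but not opened, probability 1/3; weight (1/3)·(1/3) = 1/9.
If it is under cup 2 (prior 1/3): only cup 3 is available, probability 1; weight (1/3)·1 = 1/3.
If it is under cup 3 (prior 1/3): the dealer opened cup 3, so this case is ruled out; weight (1/3)·0 = 0.
The weights sum to 4/9.
So P(the pea under cup 2 | the dealer opened cup 3) = (1/3) / (4/9) = 3/4.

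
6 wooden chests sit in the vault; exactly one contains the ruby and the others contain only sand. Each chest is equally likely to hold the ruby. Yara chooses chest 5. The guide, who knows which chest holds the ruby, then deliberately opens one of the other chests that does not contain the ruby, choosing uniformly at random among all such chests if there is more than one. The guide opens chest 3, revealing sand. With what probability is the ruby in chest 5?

Condition on the true location of the ruby.
If it is in any of chests 1, 2, 4, and 6 (prior 1/6 each): the guide has 4 equally likely choices, so probability 1/4; weight (1/6)·(1/4) = 1/24 each.
If it is in chest 3 (prior 1/6): the guide opened chest 3, so this case is ruled out; weight (1/6)·0 = 0.
If it is in chest 5 (prior 1/6): the guide has 5 equally likely choices, so probability 1/5; weight (1/6)·(1/5) = 1/30.
The weights sum to 1/5.
So P(the ruby in chest 5 | the guide opened chest 3) = (1/30) / (1/5) = 1/6.

1/6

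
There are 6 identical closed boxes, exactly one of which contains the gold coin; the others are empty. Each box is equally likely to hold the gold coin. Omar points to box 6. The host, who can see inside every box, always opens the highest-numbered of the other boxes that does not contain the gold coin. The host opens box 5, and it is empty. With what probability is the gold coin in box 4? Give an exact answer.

1/5

Consider each possible location of the gold coin in turn.
If it is in any of boxes 1, 2, 3, 4, and 6 (prior 1/6 each): box 5 is the highest-numbered option available, probability 1; weight (1/6)·1 = 1/6 each.
If it is in box 5 (prior 1/6): the host opened box 5, so this case is ruled out; weight (1/6)·0 = 0.
The weights sum to 5/6.
So P(the gold coin in box 4 | the host opened box 5) = (1/6) / (5/6) = 1/5.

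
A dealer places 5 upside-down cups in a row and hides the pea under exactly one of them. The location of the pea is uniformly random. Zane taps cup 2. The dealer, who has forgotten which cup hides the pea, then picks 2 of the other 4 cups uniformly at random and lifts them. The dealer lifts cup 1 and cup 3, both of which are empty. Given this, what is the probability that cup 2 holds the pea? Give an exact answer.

1/3

Because the dealer chose which cups to lift without knowing where the pea is, the choice is independent of the prize location. Learning that none of the 2 opened cups holds the pea simply rules out those 2 locations and leaves the remaining 3 cups still equally likely by symmetry.
So P(the pea under cup 2) = 1/3.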